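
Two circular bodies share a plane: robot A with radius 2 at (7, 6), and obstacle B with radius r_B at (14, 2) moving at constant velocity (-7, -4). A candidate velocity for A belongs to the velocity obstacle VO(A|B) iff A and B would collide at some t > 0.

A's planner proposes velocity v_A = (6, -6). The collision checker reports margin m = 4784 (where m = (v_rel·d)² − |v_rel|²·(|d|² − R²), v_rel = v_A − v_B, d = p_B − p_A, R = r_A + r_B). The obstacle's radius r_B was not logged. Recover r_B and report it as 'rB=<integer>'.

m = 4784
d = (7, -4);  v_rel = (13, -2),  |v_rel|² = 173
v_rel×d = (13)·(-4) − (-2)·(7) = -38
since m = R²·173 − (-38)²:  R² = (1444 + 4784) / 173 = 36
R = √36 = 6  ⇒  r_B = 6 − 2 = 4

rB=4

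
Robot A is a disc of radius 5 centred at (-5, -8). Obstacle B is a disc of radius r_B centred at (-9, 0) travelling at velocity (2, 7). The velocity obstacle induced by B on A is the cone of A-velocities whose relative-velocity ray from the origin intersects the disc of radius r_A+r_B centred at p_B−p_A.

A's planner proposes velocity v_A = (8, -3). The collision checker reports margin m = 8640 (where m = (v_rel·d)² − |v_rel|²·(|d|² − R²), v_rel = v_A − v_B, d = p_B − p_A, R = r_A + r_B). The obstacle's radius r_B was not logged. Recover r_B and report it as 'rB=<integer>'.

m = 8640
d = (-4, 8);  v_rel = (6, -10),  |v_rel|² = 136
v_rel×d = (6)·(8) − (-10)·(-4) = 8
since m = R²·136 − 8²:  R² = (64 + 8640) / 136 = 64
R = √64 = 8  ⇒  r_B = 8 − 5 = 3

rB=3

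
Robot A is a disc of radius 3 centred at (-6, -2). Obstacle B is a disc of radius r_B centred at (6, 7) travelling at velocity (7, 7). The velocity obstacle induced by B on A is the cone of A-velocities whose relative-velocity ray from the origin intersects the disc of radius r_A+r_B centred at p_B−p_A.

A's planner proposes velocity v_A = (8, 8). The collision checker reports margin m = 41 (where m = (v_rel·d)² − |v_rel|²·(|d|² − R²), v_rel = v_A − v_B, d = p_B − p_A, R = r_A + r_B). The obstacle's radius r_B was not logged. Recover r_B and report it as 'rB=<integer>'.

m = 41
d = (12, 9);  v_rel = (1, 1),  |v_rel|² = 2
v_rel×d = (1)·(9) − (1)·(12) = -3
since m = R²·2 − (-3)²:  R² = (9 + 41) / 2 = 25
R = √25 = 5  ⇒  r_B = 5 − 3 = 2

rB=2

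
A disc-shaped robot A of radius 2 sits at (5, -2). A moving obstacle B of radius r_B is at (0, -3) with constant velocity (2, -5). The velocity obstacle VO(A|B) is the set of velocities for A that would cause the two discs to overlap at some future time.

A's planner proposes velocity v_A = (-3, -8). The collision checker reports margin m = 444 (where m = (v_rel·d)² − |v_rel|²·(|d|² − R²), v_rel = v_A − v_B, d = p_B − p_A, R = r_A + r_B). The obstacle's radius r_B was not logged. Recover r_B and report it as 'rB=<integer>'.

m = 444
d = (-5, -1);  v_rel = (-5, -3),  |v_rel|² = 34
v_rel×d = (-5)·(-1) − (-3)·(-5) = -10
since m = R²·34 − (-10)²:  R² = (100 + 444) / 34 = 16
R = √16 = 4  ⇒  r_B = 4 − 2 = 2

rB=2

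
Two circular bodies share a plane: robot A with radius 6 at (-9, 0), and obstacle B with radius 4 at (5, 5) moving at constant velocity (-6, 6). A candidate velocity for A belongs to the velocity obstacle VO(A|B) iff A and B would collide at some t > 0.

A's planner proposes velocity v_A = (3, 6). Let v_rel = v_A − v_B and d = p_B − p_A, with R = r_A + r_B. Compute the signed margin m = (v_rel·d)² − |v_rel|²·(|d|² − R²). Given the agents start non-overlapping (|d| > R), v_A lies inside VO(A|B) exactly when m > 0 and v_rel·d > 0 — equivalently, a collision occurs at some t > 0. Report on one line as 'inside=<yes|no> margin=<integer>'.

d = (14, 5),  |d|² = 221;  R = 6+4 = 10,  c = 221−10² = 121
v_rel = (9, 0),  |v_rel|² = 81;  v_rel·d = (9)·(14) + (0)·(5) = 126
81·t² − 252·t + 121 = 0  ⇒  m = 126² − 81·121 = 6075
m = 6075 > 0,  v_rel·d = 126 > 0  ⇒  inside

inside=yes margin=6075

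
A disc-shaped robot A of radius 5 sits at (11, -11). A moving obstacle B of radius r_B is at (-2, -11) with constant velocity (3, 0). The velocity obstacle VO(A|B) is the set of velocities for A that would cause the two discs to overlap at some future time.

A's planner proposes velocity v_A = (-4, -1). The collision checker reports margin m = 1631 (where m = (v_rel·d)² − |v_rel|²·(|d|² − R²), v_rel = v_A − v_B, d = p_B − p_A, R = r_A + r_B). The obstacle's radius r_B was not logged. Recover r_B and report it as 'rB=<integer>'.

m = 1631
d = (-13, 0);  v_rel = (-7, -1),  |v_rel|² = 50
v_rel×d = (-7)·(0) − (-1)·(-13) = -13
since m = R²·50 − (-13)²:  R² = (169 + 1631) / 50 = 36
R = √36 = 6  ⇒  r_B = 6 − 5 = 1

rB=1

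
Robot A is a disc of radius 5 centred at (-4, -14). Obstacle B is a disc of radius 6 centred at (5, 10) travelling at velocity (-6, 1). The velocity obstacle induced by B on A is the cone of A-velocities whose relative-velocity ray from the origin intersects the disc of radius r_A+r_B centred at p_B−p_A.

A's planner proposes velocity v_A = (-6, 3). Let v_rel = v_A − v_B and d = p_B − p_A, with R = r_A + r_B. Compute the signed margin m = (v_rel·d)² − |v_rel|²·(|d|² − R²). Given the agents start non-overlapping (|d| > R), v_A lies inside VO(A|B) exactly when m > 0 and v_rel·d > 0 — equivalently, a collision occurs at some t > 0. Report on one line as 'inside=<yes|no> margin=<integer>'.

d = (9, 24),  |d|² = 657;  R = 5+6 = 11,  c = 657−11² = 536
v_rel = (0, 2),  |v_rel|² = 4;  v_rel·d = (0)·(9) + (2)·(24) = 48
4·t² − 96·t + 536 = 0  ⇒  m = 48² − 4·536 = 160
m = 160 > 0,  v_rel·d = 48 > 0  ⇒  inside

inside=yes margin=160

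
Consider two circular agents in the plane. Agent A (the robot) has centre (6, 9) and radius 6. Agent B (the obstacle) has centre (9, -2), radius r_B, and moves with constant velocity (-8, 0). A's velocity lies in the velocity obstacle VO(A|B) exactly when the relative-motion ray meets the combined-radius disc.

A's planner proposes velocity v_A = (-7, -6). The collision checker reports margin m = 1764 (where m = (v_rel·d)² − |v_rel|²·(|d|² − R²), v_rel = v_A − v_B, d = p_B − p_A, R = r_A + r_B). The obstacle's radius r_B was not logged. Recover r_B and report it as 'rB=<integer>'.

m = 1764
d = (3, -11);  v_rel = (1, -6),  |v_rel|² = 37
v_rel×d = (1)·(-11) − (-6)·(3) = 7
since m = R²·37 − 7²:  R² = (49 + 1764) / 37 = 49
R = √49 = 7  ⇒  r_B = 7 − 6 = 1

rB=1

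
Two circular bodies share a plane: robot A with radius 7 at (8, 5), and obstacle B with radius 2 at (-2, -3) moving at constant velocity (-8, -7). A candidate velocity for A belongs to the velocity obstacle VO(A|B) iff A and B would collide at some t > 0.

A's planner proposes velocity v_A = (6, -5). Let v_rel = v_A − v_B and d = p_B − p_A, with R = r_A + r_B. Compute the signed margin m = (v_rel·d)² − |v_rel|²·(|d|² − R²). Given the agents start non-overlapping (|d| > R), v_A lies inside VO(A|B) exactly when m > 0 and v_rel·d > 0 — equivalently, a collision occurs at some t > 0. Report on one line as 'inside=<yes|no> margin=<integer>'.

d = (-10, -8),  |d|² = 164;  R = 7+2 = 9,  c = 164−9² = 83
v_rel = (14, 2),  |v_rel|² = 200;  v_rel·d = (14)·(-10) + (2)·(-8) = -156
200·t² + 312·t + 83 = 0  ⇒  m = (-156)² − 200·83 = 7736
m = 7736 > 0,  v_rel·d = -156 < 0  ⇒  outside

inside=no margin=7736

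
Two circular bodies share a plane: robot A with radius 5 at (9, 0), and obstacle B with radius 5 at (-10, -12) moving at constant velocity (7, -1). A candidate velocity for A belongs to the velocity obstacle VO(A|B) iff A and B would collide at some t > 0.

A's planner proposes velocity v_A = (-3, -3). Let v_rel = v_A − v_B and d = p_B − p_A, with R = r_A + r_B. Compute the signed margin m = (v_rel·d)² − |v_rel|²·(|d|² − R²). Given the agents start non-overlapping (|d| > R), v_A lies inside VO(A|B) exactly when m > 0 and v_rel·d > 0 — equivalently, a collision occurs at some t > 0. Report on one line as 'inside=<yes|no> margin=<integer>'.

d = (-19, -12),  |d|² = 505;  R = 5+5 = 10,  c = 505−10² = 405
v_rel = (-10, -2),  |v_rel|² = 104;  v_rel·d = (-10)·(-19) + (-2)·(-12) = 214
104·t² − 428·t + 405 = 0  ⇒  m = 214² − 104·405 = 3676
m = 3676 > 0,  v_rel·d = 214 > 0  ⇒  inside

inside=yes margin=3676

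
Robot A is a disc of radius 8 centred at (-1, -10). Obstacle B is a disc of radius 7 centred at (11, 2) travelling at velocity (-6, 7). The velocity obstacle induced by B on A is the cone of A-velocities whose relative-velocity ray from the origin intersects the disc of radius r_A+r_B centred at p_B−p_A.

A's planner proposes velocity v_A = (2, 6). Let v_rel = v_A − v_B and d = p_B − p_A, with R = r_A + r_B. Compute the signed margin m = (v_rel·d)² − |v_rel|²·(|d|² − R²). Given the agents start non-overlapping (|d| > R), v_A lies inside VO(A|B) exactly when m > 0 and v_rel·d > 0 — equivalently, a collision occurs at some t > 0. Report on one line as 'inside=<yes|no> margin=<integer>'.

d = (12, 12),  |d|² = 288;  R = 8+7 = 15,  c = 288−15² = 63
v_rel = (8, -1),  |v_rel|² = 65;  v_rel·d = (8)·(12) + (-1)·(12) = 84
65·t² − 168·t + 63 = 0  ⇒  m = 84² − 65·63 = 2961
m = 2961 > 0,  v_rel·d = 84 > 0  ⇒  inside

inside=yes margin=2961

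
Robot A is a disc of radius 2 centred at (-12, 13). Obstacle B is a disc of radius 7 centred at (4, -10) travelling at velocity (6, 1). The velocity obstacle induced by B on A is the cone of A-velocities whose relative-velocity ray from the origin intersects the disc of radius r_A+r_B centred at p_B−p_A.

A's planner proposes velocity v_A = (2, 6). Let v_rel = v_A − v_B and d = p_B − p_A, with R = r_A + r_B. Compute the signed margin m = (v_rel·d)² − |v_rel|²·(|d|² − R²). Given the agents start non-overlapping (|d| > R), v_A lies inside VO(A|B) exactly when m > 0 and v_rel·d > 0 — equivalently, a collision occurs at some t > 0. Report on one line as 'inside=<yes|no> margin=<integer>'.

d = (16, -23),  |d|² = 785;  R = 2+7 = 9,  c = 785−9² = 704
v_rel = (-4, 5),  |v_rel|² = 41;  v_rel·d = (-4)·(16) + (5)·(-23) = -179
41·t² + 358·t + 704 = 0  ⇒  m = (-179)² − 41·704 = 3177
m = 3177 > 0,  v_rel·d = -179 < 0  ⇒  outside

inside=no margin=3177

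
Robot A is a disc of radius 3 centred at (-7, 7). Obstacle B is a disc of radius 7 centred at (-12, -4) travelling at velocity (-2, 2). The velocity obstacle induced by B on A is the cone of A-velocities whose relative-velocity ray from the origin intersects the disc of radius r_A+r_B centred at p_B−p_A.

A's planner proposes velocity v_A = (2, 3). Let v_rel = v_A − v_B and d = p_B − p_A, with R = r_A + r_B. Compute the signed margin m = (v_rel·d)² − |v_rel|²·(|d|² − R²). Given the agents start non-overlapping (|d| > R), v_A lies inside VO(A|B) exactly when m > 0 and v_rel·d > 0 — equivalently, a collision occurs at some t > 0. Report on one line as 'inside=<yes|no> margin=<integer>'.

d = (-5, -11),  |d|² = 146;  R = 3+7 = 10,  c = 146−10² = 46
v_rel = (4, 1),  |v_rel|² = 17;  v_rel·d = (4)·(-5) + (1)·(-11) = -31
17·t² + 62·t + 46 = 0  ⇒  m = (-31)² − 17·46 = 179
m = 179 > 0,  v_rel·d = -31 < 0  ⇒  outside

inside=no margin=179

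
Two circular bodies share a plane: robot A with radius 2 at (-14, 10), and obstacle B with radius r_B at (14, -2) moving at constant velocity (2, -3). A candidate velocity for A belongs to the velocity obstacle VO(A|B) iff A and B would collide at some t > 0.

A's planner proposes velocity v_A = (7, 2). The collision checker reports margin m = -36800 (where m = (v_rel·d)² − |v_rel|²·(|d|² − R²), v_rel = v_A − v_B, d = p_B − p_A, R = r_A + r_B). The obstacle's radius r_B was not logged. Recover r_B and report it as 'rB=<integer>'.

m = -36800
d = (28, -12);  v_rel = (5, 5),  |v_rel|² = 50
v_rel×d = (5)·(-12) − (5)·(28) = -200
since m = R²·50 − (-200)²:  R² = (40000 + -36800) / 50 = 64
R = √64 = 8  ⇒  r_B = 8 − 2 = 6

rB=6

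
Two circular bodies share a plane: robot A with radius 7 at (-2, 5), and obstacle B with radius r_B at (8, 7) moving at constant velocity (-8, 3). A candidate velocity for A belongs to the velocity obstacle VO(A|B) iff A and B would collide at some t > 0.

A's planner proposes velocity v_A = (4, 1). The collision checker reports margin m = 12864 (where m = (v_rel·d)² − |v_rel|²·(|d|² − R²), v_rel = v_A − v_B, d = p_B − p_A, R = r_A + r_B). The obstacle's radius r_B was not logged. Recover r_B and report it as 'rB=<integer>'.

m = 12864
d = (10, 2);  v_rel = (12, -2),  |v_rel|² = 148
v_rel×d = (12)·(2) − (-2)·(10) = 44
since m = R²·148 − 44²:  R² = (1936 + 12864) / 148 = 100
R = √100 = 10  ⇒  r_B = 10 − 7 = 3

rB=3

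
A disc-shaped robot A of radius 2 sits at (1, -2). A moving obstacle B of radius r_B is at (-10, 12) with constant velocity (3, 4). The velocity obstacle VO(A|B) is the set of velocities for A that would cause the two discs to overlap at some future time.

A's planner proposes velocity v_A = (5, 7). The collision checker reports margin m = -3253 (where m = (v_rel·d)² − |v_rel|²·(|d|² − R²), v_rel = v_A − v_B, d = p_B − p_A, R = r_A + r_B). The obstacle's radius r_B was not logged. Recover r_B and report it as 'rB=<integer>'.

m = -3253
d = (-11, 14);  v_rel = (2, 3),  |v_rel|² = 13
v_rel×d = (2)·(14) − (3)·(-11) = 61
since m = R²·13 − 61²:  R² = (3721 + -3253) / 13 = 36
R = √36 = 6  ⇒  r_B = 6 − 2 = 4

rB=4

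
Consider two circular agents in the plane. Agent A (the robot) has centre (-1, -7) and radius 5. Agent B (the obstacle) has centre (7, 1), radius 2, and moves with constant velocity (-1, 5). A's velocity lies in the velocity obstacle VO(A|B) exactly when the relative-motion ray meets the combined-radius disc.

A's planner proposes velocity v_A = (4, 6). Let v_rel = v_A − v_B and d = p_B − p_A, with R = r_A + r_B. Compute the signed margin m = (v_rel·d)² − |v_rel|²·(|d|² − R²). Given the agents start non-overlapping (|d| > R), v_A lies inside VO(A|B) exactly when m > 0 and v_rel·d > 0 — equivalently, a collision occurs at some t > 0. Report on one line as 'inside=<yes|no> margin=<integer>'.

d = (8, 8),  |d|² = 128;  R = 5+2 = 7,  c = 128−7² = 79
v_rel = (5, 1),  |v_rel|² = 26;  v_rel·d = (5)·(8) + (1)·(8) = 48
26·t² − 96·t + 79 = 0  ⇒  m = 48² − 26·79 = 250
m = 250 > 0,  v_rel·d = 48 > 0  ⇒  inside

inside=yes margin=250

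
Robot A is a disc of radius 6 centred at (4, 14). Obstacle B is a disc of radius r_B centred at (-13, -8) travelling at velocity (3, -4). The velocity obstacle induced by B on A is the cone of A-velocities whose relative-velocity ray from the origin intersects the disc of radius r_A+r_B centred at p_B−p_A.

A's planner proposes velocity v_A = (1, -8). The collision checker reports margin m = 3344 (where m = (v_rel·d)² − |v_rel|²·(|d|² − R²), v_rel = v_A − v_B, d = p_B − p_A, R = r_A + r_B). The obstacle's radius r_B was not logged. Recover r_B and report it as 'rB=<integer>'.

m = 3344
d = (-17, -22);  v_rel = (-2, -4),  |v_rel|² = 20
v_rel×d = (-2)·(-22) − (-4)·(-17) = -24
since m = R²·20 − (-24)²:  R² = (576 + 3344) / 20 = 196
R = √196 = 14  ⇒  r_B = 14 − 6 = 8

rB=8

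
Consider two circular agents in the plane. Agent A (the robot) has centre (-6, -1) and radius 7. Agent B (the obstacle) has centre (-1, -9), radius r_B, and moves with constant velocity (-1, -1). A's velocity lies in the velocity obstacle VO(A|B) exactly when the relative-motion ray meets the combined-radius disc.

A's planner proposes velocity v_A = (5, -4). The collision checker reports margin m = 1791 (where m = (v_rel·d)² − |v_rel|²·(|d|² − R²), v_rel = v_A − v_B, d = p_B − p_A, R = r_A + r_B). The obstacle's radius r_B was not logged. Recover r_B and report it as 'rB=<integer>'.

m = 1791
d = (5, -8);  v_rel = (6, -3),  |v_rel|² = 45
v_rel×d = (6)·(-8) − (-3)·(5) = -33
since m = R²·45 − (-33)²:  R² = (1089 + 1791) / 45 = 64
R = √64 = 8  ⇒  r_B = 8 − 7 = 1

rB=1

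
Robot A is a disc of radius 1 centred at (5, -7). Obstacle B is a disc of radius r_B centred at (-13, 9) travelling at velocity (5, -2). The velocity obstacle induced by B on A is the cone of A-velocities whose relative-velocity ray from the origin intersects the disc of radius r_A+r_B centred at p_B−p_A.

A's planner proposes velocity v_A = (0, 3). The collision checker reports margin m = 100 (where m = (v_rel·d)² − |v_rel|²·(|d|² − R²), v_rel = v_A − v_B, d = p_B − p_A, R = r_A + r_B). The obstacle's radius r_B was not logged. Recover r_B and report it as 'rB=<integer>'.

m = 100
d = (-18, 16);  v_rel = (-5, 5),  |v_rel|² = 50
v_rel×d = (-5)·(16) − (5)·(-18) = 10
since m = R²·50 − 10²:  R² = (100 + 100) / 50 = 4
R = √4 = 2  ⇒  r_B = 2 − 1 = 1

rB=1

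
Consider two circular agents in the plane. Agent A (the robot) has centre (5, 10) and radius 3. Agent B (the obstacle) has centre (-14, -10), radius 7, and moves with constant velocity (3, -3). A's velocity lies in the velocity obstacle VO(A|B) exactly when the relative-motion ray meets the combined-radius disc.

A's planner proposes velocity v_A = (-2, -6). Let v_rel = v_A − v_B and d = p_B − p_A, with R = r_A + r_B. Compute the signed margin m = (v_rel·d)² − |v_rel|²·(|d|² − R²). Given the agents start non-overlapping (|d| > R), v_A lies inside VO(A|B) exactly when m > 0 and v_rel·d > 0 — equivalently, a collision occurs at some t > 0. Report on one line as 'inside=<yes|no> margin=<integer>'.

d = (-19, -20),  |d|² = 761;  R = 3+7 = 10,  c = 761−10² = 661
v_rel = (-5, -3),  |v_rel|² = 34;  v_rel·d = (-5)·(-19) + (-3)·(-20) = 155
34·t² − 310·t + 661 = 0  ⇒  m = 155² − 34·661 = 1551
m = 1551 > 0,  v_rel·d = 155 > 0  ⇒  inside

inside=yes margin=1551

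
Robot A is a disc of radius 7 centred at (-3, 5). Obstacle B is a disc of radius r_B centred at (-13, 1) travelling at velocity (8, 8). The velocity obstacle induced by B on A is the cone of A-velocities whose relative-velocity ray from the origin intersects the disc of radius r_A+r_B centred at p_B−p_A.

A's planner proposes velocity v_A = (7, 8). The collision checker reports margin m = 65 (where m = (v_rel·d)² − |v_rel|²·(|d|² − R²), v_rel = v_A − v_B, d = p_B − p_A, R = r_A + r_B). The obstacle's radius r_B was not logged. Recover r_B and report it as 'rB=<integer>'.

m = 65
d = (-10, -4);  v_rel = (-1, 0),  |v_rel|² = 1
v_rel×d = (-1)·(-4) − (0)·(-10) = 4
since m = R²·1 − 4²:  R² = (16 + 65) / 1 = 81
R = √81 = 9  ⇒  r_B = 9 − 7 = 2

rB=2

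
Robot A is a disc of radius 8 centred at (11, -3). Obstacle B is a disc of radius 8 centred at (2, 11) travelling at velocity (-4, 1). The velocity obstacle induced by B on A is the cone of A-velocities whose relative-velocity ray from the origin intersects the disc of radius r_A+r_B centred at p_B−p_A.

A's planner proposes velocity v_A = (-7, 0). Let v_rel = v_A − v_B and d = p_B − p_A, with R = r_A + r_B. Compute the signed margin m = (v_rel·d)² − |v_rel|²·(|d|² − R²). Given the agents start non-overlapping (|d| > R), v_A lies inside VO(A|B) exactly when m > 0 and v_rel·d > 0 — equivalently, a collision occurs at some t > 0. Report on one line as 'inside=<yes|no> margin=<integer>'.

d = (-9, 14),  |d|² = 277;  R = 8+8 = 16,  c = 277−16² = 21
v_rel = (-3, -1),  |v_rel|² = 10;  v_rel·d = (-3)·(-9) + (-1)·(14) = 13
10·t² − 26·t + 21 = 0  ⇒  m = 13² − 10·21 = -41
m = -41 < 0,  v_rel·d = 13 > 0  ⇒  outside

inside=no margin=-41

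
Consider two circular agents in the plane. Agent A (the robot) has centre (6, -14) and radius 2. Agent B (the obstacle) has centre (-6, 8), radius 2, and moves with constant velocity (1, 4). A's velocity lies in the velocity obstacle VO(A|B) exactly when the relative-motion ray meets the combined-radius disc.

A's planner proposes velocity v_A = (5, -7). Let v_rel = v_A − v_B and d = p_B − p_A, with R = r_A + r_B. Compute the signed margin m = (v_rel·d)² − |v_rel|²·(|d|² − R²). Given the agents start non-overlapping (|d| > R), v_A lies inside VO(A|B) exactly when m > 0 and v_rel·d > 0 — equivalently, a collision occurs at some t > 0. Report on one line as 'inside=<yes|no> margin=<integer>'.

d = (-12, 22),  |d|² = 628;  R = 2+2 = 4,  c = 628−4² = 612
v_rel = (4, -11),  |v_rel|² = 137;  v_rel·d = (4)·(-12) + (-11)·(22) = -290
137·t² + 580·t + 612 = 0  ⇒  m = (-290)² − 137·612 = 256
m = 256 > 0,  v_rel·d = -290 < 0  ⇒  outside

inside=no margin=256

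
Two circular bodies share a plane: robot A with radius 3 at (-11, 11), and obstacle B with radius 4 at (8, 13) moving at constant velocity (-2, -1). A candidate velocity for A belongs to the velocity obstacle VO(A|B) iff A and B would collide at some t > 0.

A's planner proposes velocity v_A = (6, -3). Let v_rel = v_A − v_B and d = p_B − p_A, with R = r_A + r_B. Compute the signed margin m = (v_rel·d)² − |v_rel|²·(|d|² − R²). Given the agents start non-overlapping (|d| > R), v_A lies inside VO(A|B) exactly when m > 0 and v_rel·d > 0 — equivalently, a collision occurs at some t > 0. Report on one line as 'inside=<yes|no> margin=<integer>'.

d = (19, 2),  |d|² = 365;  R = 3+4 = 7,  c = 365−7² = 316
v_rel = (8, -2),  |v_rel|² = 68;  v_rel·d = (8)·(19) + (-2)·(2) = 148
68·t² − 296·t + 316 = 0  ⇒  m = 148² − 68·316 = 416
m = 416 > 0,  v_rel·d = 148 > 0  ⇒  inside

inside=yes margin=416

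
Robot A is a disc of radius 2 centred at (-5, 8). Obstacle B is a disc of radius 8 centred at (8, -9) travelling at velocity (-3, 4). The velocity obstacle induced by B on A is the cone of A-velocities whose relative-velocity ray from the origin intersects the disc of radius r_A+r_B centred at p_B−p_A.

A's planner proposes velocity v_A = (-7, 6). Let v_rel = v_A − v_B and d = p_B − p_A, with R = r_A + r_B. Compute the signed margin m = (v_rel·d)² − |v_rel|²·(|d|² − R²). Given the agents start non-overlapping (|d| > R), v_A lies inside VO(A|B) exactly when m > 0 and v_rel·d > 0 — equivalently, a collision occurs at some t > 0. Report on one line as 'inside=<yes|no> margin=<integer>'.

d = (13, -17),  |d|² = 458;  R = 2+8 = 10,  c = 458−10² = 358
v_rel = (-4, 2),  |v_rel|² = 20;  v_rel·d = (-4)·(13) + (2)·(-17) = -86
20·t² + 172·t + 358 = 0  ⇒  m = (-86)² − 20·358 = 236
m = 236 > 0,  v_rel·d = -86 < 0  ⇒  outside

inside=no margin=236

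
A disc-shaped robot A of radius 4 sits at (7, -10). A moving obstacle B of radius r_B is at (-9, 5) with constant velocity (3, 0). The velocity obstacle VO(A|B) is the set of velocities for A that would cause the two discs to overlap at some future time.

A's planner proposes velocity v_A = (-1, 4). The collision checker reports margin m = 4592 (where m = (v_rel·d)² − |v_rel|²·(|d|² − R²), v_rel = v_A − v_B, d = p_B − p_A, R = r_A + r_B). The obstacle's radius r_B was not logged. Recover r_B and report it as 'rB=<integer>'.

m = 4592
d = (-16, 15);  v_rel = (-4, 4),  |v_rel|² = 32
v_rel×d = (-4)·(15) − (4)·(-16) = 4
since m = R²·32 − 4²:  R² = (16 + 4592) / 32 = 144
R = √144 = 12  ⇒  r_B = 12 − 4 = 8

rB=8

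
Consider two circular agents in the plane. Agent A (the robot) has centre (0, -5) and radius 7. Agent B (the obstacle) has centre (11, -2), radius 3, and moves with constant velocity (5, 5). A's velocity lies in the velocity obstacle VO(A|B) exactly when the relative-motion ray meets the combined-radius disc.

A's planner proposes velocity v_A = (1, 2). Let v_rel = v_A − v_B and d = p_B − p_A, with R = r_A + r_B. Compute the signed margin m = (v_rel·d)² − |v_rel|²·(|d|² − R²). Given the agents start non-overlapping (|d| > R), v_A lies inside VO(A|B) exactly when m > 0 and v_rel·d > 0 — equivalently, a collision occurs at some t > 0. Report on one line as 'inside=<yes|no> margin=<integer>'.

d = (11, 3),  |d|² = 130;  R = 7+3 = 10,  c = 130−10² = 30
v_rel = (-4, -3),  |v_rel|² = 25;  v_rel·d = (-4)·(11) + (-3)·(3) = -53
25·t² + 106·t + 30 = 0  ⇒  m = (-53)² − 25·30 = 2059
m = 2059 > 0,  v_rel·d = -53 < 0  ⇒  outside

inside=no margin=2059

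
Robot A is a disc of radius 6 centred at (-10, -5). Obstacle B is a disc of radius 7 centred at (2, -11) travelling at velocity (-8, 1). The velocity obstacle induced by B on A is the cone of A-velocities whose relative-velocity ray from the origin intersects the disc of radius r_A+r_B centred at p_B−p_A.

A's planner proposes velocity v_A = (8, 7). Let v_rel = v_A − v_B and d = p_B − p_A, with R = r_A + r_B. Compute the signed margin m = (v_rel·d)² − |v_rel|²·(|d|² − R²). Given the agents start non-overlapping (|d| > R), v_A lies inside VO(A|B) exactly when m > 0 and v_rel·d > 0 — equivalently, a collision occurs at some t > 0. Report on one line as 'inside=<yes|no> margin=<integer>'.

d = (12, -6),  |d|² = 180;  R = 6+7 = 13,  c = 180−13² = 11
v_rel = (16, 6),  |v_rel|² = 292;  v_rel·d = (16)·(12) + (6)·(-6) = 156
292·t² − 312·t + 11 = 0  ⇒  m = 156² − 292·11 = 21124
m = 21124 > 0,  v_rel·d = 156 > 0  ⇒  inside

inside=yes margin=21124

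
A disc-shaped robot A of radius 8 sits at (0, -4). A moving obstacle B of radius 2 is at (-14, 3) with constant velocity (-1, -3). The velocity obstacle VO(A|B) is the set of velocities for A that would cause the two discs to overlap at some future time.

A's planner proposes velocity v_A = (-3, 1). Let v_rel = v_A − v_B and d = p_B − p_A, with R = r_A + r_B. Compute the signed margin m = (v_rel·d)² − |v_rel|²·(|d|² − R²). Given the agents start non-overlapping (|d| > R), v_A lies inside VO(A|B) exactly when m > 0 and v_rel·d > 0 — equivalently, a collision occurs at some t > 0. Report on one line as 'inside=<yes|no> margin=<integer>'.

d = (-14, 7),  |d|² = 245;  R = 8+2 = 10,  c = 245−10² = 145
v_rel = (-2, 4),  |v_rel|² = 20;  v_rel·d = (-2)·(-14) + (4)·(7) = 56
20·t² − 112·t + 145 = 0  ⇒  m = 56² − 20·145 = 236
m = 236 > 0,  v_rel·d = 56 > 0  ⇒  inside

inside=yes margin=236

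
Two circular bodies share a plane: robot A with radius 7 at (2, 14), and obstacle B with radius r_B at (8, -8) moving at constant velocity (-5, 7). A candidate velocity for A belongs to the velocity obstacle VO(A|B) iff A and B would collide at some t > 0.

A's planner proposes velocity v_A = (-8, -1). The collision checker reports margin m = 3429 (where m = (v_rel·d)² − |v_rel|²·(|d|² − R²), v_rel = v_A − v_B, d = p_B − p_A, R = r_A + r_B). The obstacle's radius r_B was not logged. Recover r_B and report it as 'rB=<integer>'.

m = 3429
d = (6, -22);  v_rel = (-3, -8),  |v_rel|² = 73
v_rel×d = (-3)·(-22) − (-8)·(6) = 114
since m = R²·73 − 114²:  R² = (12996 + 3429) / 73 = 225
R = √225 = 15  ⇒  r_B = 15 − 7 = 8

rB=8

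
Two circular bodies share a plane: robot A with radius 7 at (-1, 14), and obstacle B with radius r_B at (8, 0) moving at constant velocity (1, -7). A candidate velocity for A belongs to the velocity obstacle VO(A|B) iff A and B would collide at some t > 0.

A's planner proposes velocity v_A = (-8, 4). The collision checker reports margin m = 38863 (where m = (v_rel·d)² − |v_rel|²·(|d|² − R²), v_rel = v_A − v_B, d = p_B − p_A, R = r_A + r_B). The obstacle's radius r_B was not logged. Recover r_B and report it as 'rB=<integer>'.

m = 38863
d = (9, -14);  v_rel = (-9, 11),  |v_rel|² = 202
v_rel×d = (-9)·(-14) − (11)·(9) = 27
since m = R²·202 − 27²:  R² = (729 + 38863) / 202 = 196
R = √196 = 14  ⇒  r_B = 14 − 7 = 7

rB=7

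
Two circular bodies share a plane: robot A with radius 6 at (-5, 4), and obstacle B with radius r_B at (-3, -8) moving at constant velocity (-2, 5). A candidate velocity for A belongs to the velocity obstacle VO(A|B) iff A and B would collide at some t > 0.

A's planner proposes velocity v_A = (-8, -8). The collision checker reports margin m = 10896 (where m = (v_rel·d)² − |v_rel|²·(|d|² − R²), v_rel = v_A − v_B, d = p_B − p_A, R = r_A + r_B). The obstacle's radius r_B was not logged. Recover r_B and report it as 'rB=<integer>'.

m = 10896
d = (2, -12);  v_rel = (-6, -13),  |v_rel|² = 205
v_rel×d = (-6)·(-12) − (-13)·(2) = 98
since m = R²·205 − 98²:  R² = (9604 + 10896) / 205 = 100
R = √100 = 10  ⇒  r_B = 10 − 6 = 4

rB=4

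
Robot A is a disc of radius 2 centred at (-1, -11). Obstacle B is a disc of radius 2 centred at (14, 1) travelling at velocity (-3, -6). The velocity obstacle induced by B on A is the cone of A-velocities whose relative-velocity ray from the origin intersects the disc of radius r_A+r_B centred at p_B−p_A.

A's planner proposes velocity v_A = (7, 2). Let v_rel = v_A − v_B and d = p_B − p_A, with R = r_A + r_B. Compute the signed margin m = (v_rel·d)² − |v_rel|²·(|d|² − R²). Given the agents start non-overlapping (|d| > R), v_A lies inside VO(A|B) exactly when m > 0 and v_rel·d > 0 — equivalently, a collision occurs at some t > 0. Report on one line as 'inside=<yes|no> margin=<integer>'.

d = (15, 12),  |d|² = 369;  R = 2+2 = 4,  c = 369−4² = 353
v_rel = (10, 8),  |v_rel|² = 164;  v_rel·d = (10)·(15) + (8)·(12) = 246
164·t² − 492·t + 353 = 0  ⇒  m = 246² − 164·353 = 2624
m = 2624 > 0,  v_rel·d = 246 > 0  ⇒  inside

inside=yes margin=2624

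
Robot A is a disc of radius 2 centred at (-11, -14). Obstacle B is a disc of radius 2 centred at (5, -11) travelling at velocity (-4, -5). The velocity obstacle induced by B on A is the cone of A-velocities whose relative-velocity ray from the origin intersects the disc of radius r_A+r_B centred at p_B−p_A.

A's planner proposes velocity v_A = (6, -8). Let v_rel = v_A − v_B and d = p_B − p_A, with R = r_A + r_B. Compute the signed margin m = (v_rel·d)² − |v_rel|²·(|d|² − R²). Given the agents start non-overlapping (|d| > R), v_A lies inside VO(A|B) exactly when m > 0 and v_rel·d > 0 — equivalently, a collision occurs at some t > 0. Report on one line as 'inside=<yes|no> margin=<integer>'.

d = (16, 3),  |d|² = 265;  R = 2+2 = 4,  c = 265−4² = 249
v_rel = (10, -3),  |v_rel|² = 109;  v_rel·d = (10)·(16) + (-3)·(3) = 151
109·t² − 302·t + 249 = 0  ⇒  m = 151² − 109·249 = -4340
m = -4340 < 0,  v_rel·d = 151 > 0  ⇒  outside

inside=no margin=-4340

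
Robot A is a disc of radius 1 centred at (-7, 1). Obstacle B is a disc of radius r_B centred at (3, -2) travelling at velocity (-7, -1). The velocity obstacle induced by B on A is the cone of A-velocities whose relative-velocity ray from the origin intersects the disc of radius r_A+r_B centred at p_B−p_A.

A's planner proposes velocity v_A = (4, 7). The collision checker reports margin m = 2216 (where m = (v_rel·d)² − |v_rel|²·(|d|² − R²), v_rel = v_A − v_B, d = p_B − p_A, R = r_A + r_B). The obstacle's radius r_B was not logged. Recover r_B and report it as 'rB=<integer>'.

m = 2216
d = (10, -3);  v_rel = (11, 8),  |v_rel|² = 185
v_rel×d = (11)·(-3) − (8)·(10) = -113
since m = R²·185 − (-113)²:  R² = (12769 + 2216) / 185 = 81
R = √81 = 9  ⇒  r_B = 9 − 1 = 8

rB=8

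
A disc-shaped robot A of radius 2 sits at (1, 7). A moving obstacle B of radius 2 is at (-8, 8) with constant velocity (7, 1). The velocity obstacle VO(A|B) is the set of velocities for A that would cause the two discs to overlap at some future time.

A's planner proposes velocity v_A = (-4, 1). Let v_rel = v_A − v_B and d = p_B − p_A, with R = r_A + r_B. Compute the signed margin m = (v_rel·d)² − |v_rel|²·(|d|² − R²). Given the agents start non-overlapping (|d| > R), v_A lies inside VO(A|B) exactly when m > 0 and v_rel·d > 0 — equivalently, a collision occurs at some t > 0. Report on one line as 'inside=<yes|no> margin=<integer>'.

d = (-9, 1),  |d|² = 82;  R = 2+2 = 4,  c = 82−4² = 66
v_rel = (-11, 0),  |v_rel|² = 121;  v_rel·d = (-11)·(-9) + (0)·(1) = 99
121·t² − 198·t + 66 = 0  ⇒  m = 99² − 121·66 = 1815
m = 1815 > 0,  v_rel·d = 99 > 0  ⇒  inside

inside=yes margin=1815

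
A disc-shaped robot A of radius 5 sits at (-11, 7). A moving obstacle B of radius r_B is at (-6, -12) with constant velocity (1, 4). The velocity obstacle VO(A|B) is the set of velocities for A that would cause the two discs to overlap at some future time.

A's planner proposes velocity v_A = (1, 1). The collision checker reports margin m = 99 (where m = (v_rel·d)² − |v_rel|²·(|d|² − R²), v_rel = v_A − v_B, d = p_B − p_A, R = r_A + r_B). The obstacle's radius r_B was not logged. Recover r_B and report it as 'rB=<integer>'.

m = 99
d = (5, -19);  v_rel = (0, -3),  |v_rel|² = 9
v_rel×d = (0)·(-19) − (-3)·(5) = 15
since m = R²·9 − 15²:  R² = (225 + 99) / 9 = 36
R = √36 = 6  ⇒  r_B = 6 − 5 = 1

rB=1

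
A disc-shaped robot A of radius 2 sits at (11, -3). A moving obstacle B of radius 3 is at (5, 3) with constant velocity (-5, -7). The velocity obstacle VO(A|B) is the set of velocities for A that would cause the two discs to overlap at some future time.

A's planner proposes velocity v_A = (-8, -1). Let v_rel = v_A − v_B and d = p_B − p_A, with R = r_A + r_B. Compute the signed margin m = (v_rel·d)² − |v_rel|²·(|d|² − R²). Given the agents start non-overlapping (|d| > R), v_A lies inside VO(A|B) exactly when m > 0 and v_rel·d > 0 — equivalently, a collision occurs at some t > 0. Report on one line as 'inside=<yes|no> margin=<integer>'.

d = (-6, 6),  |d|² = 72;  R = 2+3 = 5,  c = 72−5² = 47
v_rel = (-3, 6),  |v_rel|² = 45;  v_rel·d = (-3)·(-6) + (6)·(6) = 54
45·t² − 108·t + 47 = 0  ⇒  m = 54² − 45·47 = 801
m = 801 > 0,  v_rel·d = 54 > 0  ⇒  inside

inside=yes margin=801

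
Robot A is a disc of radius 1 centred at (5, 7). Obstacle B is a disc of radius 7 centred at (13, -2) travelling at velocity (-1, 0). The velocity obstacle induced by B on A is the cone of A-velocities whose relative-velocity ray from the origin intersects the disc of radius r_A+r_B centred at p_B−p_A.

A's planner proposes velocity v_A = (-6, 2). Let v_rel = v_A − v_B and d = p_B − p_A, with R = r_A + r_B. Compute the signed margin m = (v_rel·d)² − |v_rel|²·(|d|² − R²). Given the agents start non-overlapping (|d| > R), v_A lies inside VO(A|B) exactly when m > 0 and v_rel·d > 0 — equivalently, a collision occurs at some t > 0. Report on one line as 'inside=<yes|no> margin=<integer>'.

d = (8, -9),  |d|² = 145;  R = 1+7 = 8,  c = 145−8² = 81
v_rel = (-5, 2),  |v_rel|² = 29;  v_rel·d = (-5)·(8) + (2)·(-9) = -58
29·t² + 116·t + 81 = 0  ⇒  m = (-58)² − 29·81 = 1015
m = 1015 > 0,  v_rel·d = -58 < 0  ⇒  outside

inside=no margin=1015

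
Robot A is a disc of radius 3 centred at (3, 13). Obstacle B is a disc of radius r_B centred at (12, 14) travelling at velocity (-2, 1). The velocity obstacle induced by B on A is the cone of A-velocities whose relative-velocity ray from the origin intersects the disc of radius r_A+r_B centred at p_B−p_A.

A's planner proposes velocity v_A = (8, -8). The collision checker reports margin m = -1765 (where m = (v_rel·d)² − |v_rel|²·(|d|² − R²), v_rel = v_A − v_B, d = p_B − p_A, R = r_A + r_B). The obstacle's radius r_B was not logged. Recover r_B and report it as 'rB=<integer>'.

m = -1765
d = (9, 1);  v_rel = (10, -9),  |v_rel|² = 181
v_rel×d = (10)·(1) − (-9)·(9) = 91
since m = R²·181 − 91²:  R² = (8281 + -1765) / 181 = 36
R = √36 = 6  ⇒  r_B = 6 − 3 = 3

rB=3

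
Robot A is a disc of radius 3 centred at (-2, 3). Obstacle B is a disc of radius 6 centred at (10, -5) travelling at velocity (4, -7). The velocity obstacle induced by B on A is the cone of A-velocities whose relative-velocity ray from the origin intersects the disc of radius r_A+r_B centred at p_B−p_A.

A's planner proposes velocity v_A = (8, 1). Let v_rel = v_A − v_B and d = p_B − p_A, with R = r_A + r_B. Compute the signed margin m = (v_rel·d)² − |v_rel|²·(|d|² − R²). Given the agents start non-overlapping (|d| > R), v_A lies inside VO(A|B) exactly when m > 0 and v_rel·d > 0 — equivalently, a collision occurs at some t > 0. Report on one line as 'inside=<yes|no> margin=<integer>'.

d = (12, -8),  |d|² = 208;  R = 3+6 = 9,  c = 208−9² = 127
v_rel = (4, 8),  |v_rel|² = 80;  v_rel·d = (4)·(12) + (8)·(-8) = -16
80·t² + 32·t + 127 = 0  ⇒  m = (-16)² − 80·127 = -9904
m = -9904 < 0,  v_rel·d = -16 < 0  ⇒  outside

inside=no margin=-9904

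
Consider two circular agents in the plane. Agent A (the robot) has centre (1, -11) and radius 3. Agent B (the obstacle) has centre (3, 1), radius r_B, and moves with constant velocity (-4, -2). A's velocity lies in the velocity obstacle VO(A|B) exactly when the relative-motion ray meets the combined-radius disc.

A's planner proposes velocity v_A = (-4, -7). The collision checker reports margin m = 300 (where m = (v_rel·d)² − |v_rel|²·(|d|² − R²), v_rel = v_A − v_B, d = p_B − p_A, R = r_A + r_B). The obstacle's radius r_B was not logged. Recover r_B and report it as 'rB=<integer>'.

m = 300
d = (2, 12);  v_rel = (0, -5),  |v_rel|² = 25
v_rel×d = (0)·(12) − (-5)·(2) = 10
since m = R²·25 − 10²:  R² = (100 + 300) / 25 = 16
R = √16 = 4  ⇒  r_B = 4 − 3 = 1

rB=1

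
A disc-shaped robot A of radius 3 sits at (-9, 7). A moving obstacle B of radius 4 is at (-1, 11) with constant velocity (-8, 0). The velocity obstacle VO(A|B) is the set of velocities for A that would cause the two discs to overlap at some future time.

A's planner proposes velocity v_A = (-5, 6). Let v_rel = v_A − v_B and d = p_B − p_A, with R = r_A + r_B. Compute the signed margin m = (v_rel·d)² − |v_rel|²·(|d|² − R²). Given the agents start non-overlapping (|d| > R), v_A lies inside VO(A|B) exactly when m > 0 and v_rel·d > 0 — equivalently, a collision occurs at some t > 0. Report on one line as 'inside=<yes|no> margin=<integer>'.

d = (8, 4),  |d|² = 80;  R = 3+4 = 7,  c = 80−7² = 31
v_rel = (3, 6),  |v_rel|² = 45;  v_rel·d = (3)·(8) + (6)·(4) = 48
45·t² − 96·t + 31 = 0  ⇒  m = 48² − 45·31 = 909
m = 909 > 0,  v_rel·d = 48 > 0  ⇒  inside

inside=yes margin=909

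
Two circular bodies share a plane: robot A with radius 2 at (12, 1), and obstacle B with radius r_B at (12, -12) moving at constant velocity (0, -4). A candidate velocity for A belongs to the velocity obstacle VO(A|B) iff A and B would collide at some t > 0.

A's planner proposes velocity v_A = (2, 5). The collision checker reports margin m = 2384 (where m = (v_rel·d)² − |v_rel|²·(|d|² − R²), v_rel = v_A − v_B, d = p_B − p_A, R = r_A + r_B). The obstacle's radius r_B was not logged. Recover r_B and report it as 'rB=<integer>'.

m = 2384
d = (0, -13);  v_rel = (2, 9),  |v_rel|² = 85
v_rel×d = (2)·(-13) − (9)·(0) = -26
since m = R²·85 − (-26)²:  R² = (676 + 2384) / 85 = 36
R = √36 = 6  ⇒  r_B = 6 − 2 = 4

rB=4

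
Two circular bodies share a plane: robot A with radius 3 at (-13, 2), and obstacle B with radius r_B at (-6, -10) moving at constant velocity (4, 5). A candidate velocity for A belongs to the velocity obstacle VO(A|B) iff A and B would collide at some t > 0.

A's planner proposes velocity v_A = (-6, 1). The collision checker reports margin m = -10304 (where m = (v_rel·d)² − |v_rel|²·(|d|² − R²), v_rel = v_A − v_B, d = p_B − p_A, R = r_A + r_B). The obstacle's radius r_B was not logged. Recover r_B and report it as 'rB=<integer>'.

m = -10304
d = (7, -12);  v_rel = (-10, -4),  |v_rel|² = 116
v_rel×d = (-10)·(-12) − (-4)·(7) = 148
since m = R²·116 − 148²:  R² = (21904 + -10304) / 116 = 100
R = √100 = 10  ⇒  r_B = 10 − 3 = 7

rB=7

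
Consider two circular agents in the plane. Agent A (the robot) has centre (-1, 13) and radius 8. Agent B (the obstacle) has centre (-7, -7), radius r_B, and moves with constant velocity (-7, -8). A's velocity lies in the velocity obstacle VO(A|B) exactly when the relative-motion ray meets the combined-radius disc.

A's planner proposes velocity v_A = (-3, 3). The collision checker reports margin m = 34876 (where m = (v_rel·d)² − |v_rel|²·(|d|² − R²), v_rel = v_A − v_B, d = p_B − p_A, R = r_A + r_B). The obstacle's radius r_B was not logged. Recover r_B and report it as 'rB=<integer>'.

m = 34876
d = (-6, -20);  v_rel = (4, 11),  |v_rel|² = 137
v_rel×d = (4)·(-20) − (11)·(-6) = -14
since m = R²·137 − (-14)²:  R² = (196 + 34876) / 137 = 256
R = √256 = 16  ⇒  r_B = 16 − 8 = 8

rB=8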